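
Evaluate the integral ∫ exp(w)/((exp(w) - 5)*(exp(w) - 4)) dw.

Let u = e^w, du = e^w dw.
The integral becomes ∫ du/((u-4)(u-5)); decompose into partial fractions.

log(exp(w) - 5) - log(exp(w) - 4) + C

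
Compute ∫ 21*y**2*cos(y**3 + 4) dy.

7*sin(y**3 + 4) + C

Let u = y**3 + 4, so du = (3*y**2) dy.
Rewriting, the integral becomes 7·∫ cos(u) du = 7·sin(u).
Substituting back, u = y**3 + 4.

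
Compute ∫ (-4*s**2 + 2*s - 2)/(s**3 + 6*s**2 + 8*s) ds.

-log(s)/4 + 11*log(s + 2)/2 - 37*log(s + 4)/4 + C

Factor the denominator: s*(s + 2)*(s + 4).
Partial-fraction decomposition: -37/(4*(s + 4)) + 11/(2*(s + 2)) - 1/(4*s).
Integrate each term: A/(s−a) contributes A·log|s−a|.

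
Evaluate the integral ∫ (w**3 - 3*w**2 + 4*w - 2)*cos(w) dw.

w**3*sin(w) - 3*w**2*sin(w) + 3*w**2*cos(w) - 2*w*sin(w) - 6*w*cos(w) + 4*sin(w) - 2*cos(w) + C

Use integration by parts with u = w**3 - 3*w**2 + 4*w - 2, dv = cos(w) dw, so v = sin(w).
Apply parts 3 times (tabular method): alternate signs, differentiate u down to 0, integrate dv up.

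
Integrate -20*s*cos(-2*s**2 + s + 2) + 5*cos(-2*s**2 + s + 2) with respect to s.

Let u = 2*s**2 - s - 2, so du = (4*s - 1) ds.
Rewriting, the integral becomes -5·∫ cos(u) du = -5·sin(u).
Substituting back, u = 2*s**2 - s - 2.

5*sin(-2*s**2 + s + 2) + C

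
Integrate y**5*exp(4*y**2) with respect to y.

(8*y**4 - 4*y**2 + 1)*exp(4*y**2)/64 + C

Let u = y², du = 2y dy; rewrite as (1/2)∫ u^2·exp(4u) du.
Now integrate by parts 2 times.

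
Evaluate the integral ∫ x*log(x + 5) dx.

x**2*log(x + 5)/2 - x**2/4 + 5*x/2 - 25*log(x + 5)/2 + C

Use integration by parts with u = log(x + 5), dv = x dx.
Then du = 1/(x + 5) dx and v = x**2/2.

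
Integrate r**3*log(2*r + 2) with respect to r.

Use integration by parts with u = log(2*r + 2), dv = r**3 dr.
Then du = 2/(2*r + 2) dr and v = r**4/4.

r**4*log(2*r + 2)/4 - r**4/16 + r**3/12 - r**2/8 + r/4 - log(r + 1)/4 + C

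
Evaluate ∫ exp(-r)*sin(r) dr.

-exp(-r)*sin(r)/2 - exp(-r)*cos(r)/2 + C

Let I denote the integral. Integrate by parts with u = sin(r), dv = exp(-r) dr, so v = -exp(-r): I = -exp(-r)*sin(r) + ∫ exp(-r)*cos(r) dr.
Apply parts again with u = cos(r), dv = exp(-r) dr: ∫ exp(-r)*cos(r) dr = -exp(-r)*cos(r) − I. Substituting back brings back I: I = -exp(-r)*sin(r) - exp(-r)*cos(r) − I.
Solving for I: (1 + 1)·I equals the remaining terms, so I = (1/2)·(-exp(-r)*sin(r) - exp(-r)*cos(r)).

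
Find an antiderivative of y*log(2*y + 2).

Use integration by parts with u = log(2*y + 2), dv = y dy.
Then du = 2/(2*y + 2) dy and v = y**2/2.

y**2*log(2*y + 2)/2 - y**2/4 + y/2 - log(y + 1)/2 + C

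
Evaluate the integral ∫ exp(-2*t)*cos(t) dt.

Let I denote the integral. Integrate by parts with u = cos(t), dv = exp(-2*t) dt, so v = -exp(-2*t)/2: I = -exp(-2*t)*cos(t)/2 − (1/2)·∫ exp(-2*t)*sin(t) dt.
Apply parts again with u = sin(t), dv = exp(-2*t) dt: ∫ exp(-2*t)*sin(t) dt = -exp(-2*t)*sin(t)/2 + (1/2)·I. Substituting back brings back I: I = exp(-2*t)*sin(t)/4 - exp(-2*t)*cos(t)/2 − (1/4)·I.
Solving for I: (1 + 1/4)·I equals the remaining terms, so I = (4/5)·(exp(-2*t)*sin(t)/4 - exp(-2*t)*cos(t)/2).

exp(-2*t)*sin(t)/5 - 2*exp(-2*t)*cos(t)/5 + C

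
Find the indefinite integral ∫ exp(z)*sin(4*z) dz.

Let I denote the integral. Integrate by parts with u = sin(4*z), dv = exp(z) dz, so v = exp(z): I = exp(z)*sin(4*z) − 4·∫ exp(z)*cos(4*z) dz.
Apply parts again with u = cos(4*z), dv = exp(z) dz: ∫ exp(z)*cos(4*z) dz = exp(z)*cos(4*z) + 4·I. Substituting back brings back I: I = exp(z)*sin(4*z) - 4*exp(z)*cos(4*z) − 16·I.
Solving for I: (1 + 16)·I equals the remaining terms, so I = (1/17)·(exp(z)*sin(4*z) - 4*exp(z)*cos(4*z)).

exp(z)*sin(4*z)/17 - 4*exp(z)*cos(4*z)/17 + C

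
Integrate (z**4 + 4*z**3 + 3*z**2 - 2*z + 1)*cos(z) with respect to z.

z**4*sin(z) + 4*z**3*sin(z) + 4*z**3*cos(z) - 9*z**2*sin(z) + 12*z**2*cos(z) - 26*z*sin(z) - 18*z*cos(z) + 19*sin(z) - 26*cos(z) + C

Use integration by parts with u = z**4 + 4*z**3 + 3*z**2 - 2*z + 1, dv = cos(z) dz, so v = sin(z).
Apply parts 4 times (tabular method): alternate signs, differentiate u down to 0, integrate dv up.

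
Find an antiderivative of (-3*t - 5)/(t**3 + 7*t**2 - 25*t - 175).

-log(t - 5)/6 - log(t + 5)/2 + 2*log(t + 7)/3 + C

Factor the denominator: (t - 5)*(t + 5)*(t + 7).
Partial-fraction decomposition: 2/(3*(t + 7)) - 1/(2*(t + 5)) - 1/(6*(t - 5)).
Integrate each term: A/(t−a) contributes A·log|t−a|.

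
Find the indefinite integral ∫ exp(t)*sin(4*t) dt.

exp(t)*sin(4*t)/17 - 4*exp(t)*cos(4*t)/17 + C

Let I denote the integral. Integrate by parts with u = sin(4*t), dv = exp(t) dt, so v = exp(t): I = exp(t)*sin(4*t) − 4·∫ exp(t)*cos(4*t) dt.
Apply parts again with u = cos(4*t), dv = exp(t) dt: ∫ exp(t)*cos(4*t) dt = exp(t)*cos(4*t) + 4·I. Substituting back brings back I: I = exp(t)*sin(4*t) - 4*exp(t)*cos(4*t) − 16·I.
Solving for I: (1 + 16)·I equals the remaining terms, so I = (1/17)·(exp(t)*sin(4*t) - 4*exp(t)*cos(4*t)).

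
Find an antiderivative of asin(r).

r*asin(r) + sqrt(-r**2 + 1) + C

Use integration by parts with u = arcsin(r), dv = dr.
Then du = 1/sqrt(-r**2 + 1) dr.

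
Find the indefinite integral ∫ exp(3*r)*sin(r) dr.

3*exp(3*r)*sin(r)/10 - exp(3*r)*cos(r)/10 + C

Let I denote the integral. Integrate by parts with u = sin(r), dv = exp(3*r) dr, so v = exp(3*r)/3: I = exp(3*r)*sin(r)/3 − (1/3)·∫ exp(3*r)*cos(r) dr.
Apply parts again with u = cos(r), dv = exp(3*r) dr: ∫ exp(3*r)*cos(r) dr = exp(3*r)*cos(r)/3 + (1/3)·I. Substituting back brings back I: I = exp(3*r)*sin(r)/3 - exp(3*r)*cos(r)/9 − (1/9)·I.
Solving for I: (1 + 1/9)·I equals the remaining terms, so I = (9/10)·(exp(3*r)*sin(r)/3 - exp(3*r)*cos(r)/9).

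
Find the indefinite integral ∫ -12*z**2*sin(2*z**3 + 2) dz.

Let u = 2*z**3 + 2, so du = (6*z**2) dz.
Rewriting, the integral becomes -2·∫ sin(u) du = -2·-cos(u).
Substituting back, u = 2*z**3 + 2.

2*cos(2*z**3 + 2) + C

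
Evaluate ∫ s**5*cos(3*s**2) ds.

s**4*sin(3*s**2)/6 + s**2*cos(3*s**2)/9 - sin(3*s**2)/27 + C

Let u = s², du = 2s ds; rewrite as (1/2)∫ u^2·cos(3u) du.
Now integrate by parts 2 times.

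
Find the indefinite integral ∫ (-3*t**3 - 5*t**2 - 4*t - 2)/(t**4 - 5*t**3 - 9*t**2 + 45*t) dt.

-2*log(t)/45 - 261*log(t - 5)/40 + 35*log(t - 3)/9 - 23*log(t + 3)/72 + C

Factor the denominator: t*(t - 5)*(t - 3)*(t + 3).
Partial-fraction decomposition: -23/(72*(t + 3)) + 35/(9*(t - 3)) - 261/(40*(t - 5)) - 2/(45*t).
Integrate each term: A/(t−a) contributes A·log|t−a|.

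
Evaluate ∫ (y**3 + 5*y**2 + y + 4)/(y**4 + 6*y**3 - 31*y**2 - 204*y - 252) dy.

203*log(y - 6)/468 - 7*log(y + 2)/20 + 19*log(y + 3)/36 + 101*log(y + 7)/260 + C

Factor the denominator: (y - 6)*(y + 2)*(y + 3)*(y + 7).
Partial-fraction decomposition: 101/(260*(y + 7)) + 19/(36*(y + 3)) - 7/(20*(y + 2)) + 203/(468*(y - 6)).
Integrate each term: A/(y−a) contributes A·log|y−a|.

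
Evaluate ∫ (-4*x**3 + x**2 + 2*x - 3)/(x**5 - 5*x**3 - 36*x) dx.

log(x)/12 - 16*log(x - 3)/39 + 6*log(x + 3)/13 - 7*log(x**2 + 4)/104 - 9*atan(x/2)/13 + C

Factor the denominator: x*(x - 3)*(x + 3)*(x**2 + 4).
Partial-fraction decomposition: -(7*x + 72)/(52*(x**2 + 4)) + 6/(13*(x + 3)) - 16/(39*(x - 3)) + 1/(12*x).
Integrate each term; A/(x−a) gives A·log|x−a|; the (Bx+D)/(x²+p²) term gives a log and an atan.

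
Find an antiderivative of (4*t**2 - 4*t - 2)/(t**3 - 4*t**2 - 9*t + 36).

46*log(t - 4)/7 - 11*log(t - 3)/3 + 23*log(t + 3)/21 + C

Factor the denominator: (t - 4)*(t - 3)*(t + 3).
Partial-fraction decomposition: 23/(21*(t + 3)) - 11/(3*(t - 3)) + 46/(7*(t - 4)).
Integrate each term: A/(t−a) contributes A·log|t−a|.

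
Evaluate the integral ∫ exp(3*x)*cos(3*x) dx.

Let I denote the integral. Integrate by parts with u = cos(3*x), dv = exp(3*x) dx, so v = exp(3*x)/3: I = exp(3*x)*cos(3*x)/3 + ∫ exp(3*x)*sin(3*x) dx.
Apply parts again with u = sin(3*x), dv = exp(3*x) dx: ∫ exp(3*x)*sin(3*x) dx = exp(3*x)*sin(3*x)/3 − I. Substituting back brings back I: I = exp(3*x)*sin(3*x)/3 + exp(3*x)*cos(3*x)/3 − I.
Solving for I: (1 + 1)·I equals the remaining terms, so I = (1/2)·(exp(3*x)*sin(3*x)/3 + exp(3*x)*cos(3*x)/3).

exp(3*x)*sin(3*x)/6 + exp(3*x)*cos(3*x)/6 + C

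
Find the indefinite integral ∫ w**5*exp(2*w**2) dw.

(2*w**4 - 2*w**2 + 1)*exp(2*w**2)/8 + C

Let u = w², du = 2w dw; rewrite as (1/2)∫ u^2·exp(2u) du.
Now integrate by parts 2 times.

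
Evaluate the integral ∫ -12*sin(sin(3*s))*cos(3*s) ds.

Let u = sin(3*s), so du = (3*cos(3*s)) ds.
Rewriting, the integral becomes -4·∫ sin(u) du = -4·-cos(u).
Substituting back, u = sin(3*s).

4*cos(sin(3*s)) + C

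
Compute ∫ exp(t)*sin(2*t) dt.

exp(t)*sin(2*t)/5 - 2*exp(t)*cos(2*t)/5 + C

Let I denote the integral. Integrate by parts with u = sin(2*t), dv = exp(t) dt, so v = exp(t): I = exp(t)*sin(2*t) − 2·∫ exp(t)*cos(2*t) dt.
Apply parts again with u = cos(2*t), dv = exp(t) dt: ∫ exp(t)*cos(2*t) dt = exp(t)*cos(2*t) + 2·I. Substituting back brings back I: I = exp(t)*sin(2*t) - 2*exp(t)*cos(2*t) − 4·I.
Solving for I: (1 + 4)·I equals the remaining terms, so I = (1/5)·(exp(t)*sin(2*t) - 2*exp(t)*cos(2*t)).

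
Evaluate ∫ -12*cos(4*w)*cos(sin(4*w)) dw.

-3*sin(sin(4*w)) + C

Let u = sin(4*w), so du = (4*cos(4*w)) dw.
Rewriting, the integral becomes -3·∫ cos(u) du = -3·sin(u).
Substituting back, u = sin(4*w).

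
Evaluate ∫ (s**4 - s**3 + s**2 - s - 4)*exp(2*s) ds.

(4*s**4 - 12*s**3 + 22*s**2 - 26*s - 3)*exp(2*s)/8 + C

Use integration by parts with u = s**4 - s**3 + s**2 - s - 4, dv = exp(2*s) ds, so v = exp(2*s)/2.
Apply parts 4 times (tabular method): alternate signs, differentiate u down to 0, integrate dv up.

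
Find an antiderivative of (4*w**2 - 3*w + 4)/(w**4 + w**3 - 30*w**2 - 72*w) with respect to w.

-log(w)/18 + 13*log(w - 6)/54 + 49*log(w + 3)/27 - 2*log(w + 4) + C

Factor the denominator: w*(w - 6)*(w + 3)*(w + 4).
Partial-fraction decomposition: -2/(w + 4) + 49/(27*(w + 3)) + 13/(54*(w - 6)) - 1/(18*w).
Integrate each term: A/(w−a) contributes A·log|w−a|.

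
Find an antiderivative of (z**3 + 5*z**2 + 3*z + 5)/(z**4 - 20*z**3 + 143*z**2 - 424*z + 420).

Factor the denominator: (z - 7)*(z - 6)*(z - 5)*(z - 2).
Partial-fraction decomposition: -13/(20*(z - 2)) + 45/(z - 5) - 419/(4*(z - 6)) + 307/(5*(z - 7)).
Integrate each term: A/(z−a) contributes A·log|z−a|.

307*log(z - 7)/5 - 419*log(z - 6)/4 + 45*log(z - 5) - 13*log(z - 2)/20 + C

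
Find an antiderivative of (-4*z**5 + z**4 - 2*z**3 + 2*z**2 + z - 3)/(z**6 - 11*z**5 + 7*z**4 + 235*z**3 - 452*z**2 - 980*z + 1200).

-6033*log(z - 6)/80 + 4565633*log(z - 5)/63504 + log(z - 1)/240 + 163*log(z + 2)/2352 - 901*log(z + 4)/1620 - 12073/(252*z - 1260) + C

Factor the denominator: (z - 6)*(z - 5)**2*(z - 1)*(z + 2)*(z + 4).
Partial-fraction decomposition: -901/(1620*(z + 4)) + 163/(2352*(z + 2)) + 1/(240*(z - 1)) + 4565633/(63504*(z - 5)) + 12073/(252*(z - 5)**2) - 6033/(80*(z - 6)).
Integrate each term; A/(z−a) gives A·log|z−a|; A/(z−a)² gives −A/(z−a).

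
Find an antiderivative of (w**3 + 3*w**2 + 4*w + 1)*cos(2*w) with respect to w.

w**3*sin(2*w)/2 + 3*w**2*sin(2*w)/2 + 3*w**2*cos(2*w)/4 + 5*w*sin(2*w)/4 + 3*w*cos(2*w)/2 - sin(2*w)/4 + 5*cos(2*w)/8 + C

Use integration by parts with u = w**3 + 3*w**2 + 4*w + 1, dv = cos(2*w) dw, so v = sin(2*w)/2.
Apply parts 3 times (tabular method): alternate signs, differentiate u down to 0, integrate dv up.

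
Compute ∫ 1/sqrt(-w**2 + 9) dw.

asin(w/3) + C

Substitute w = 3·sin(θ), so dw = 3·cos(θ) dθ and the radical becomes sqrt(-w**2 + 9) = 3·cos(θ) by the Pythagorean identity.
Integrate the resulting trig expression in θ, then back-substitute θ = asin(w/3), sin(θ) = w/3, cos(θ) = sqrt(-w**2 + 9)/3 (absorbing any constant into C).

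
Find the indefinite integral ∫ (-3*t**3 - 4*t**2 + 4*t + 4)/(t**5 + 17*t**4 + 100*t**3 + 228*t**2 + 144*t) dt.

Factor the denominator: t*(t + 1)*(t + 4)*(t + 6)**2.
Partial-fraction decomposition: -553/(225*(t + 6)) - 121/(15*(t + 6)**2) + 29/(12*(t + 4)) + 1/(75*(t + 1)) + 1/(36*t).
Integrate each term; A/(t−a) gives A·log|t−a|; A/(t−a)² gives −A/(t−a).

log(t)/36 + log(t + 1)/75 + 29*log(t + 4)/12 - 553*log(t + 6)/225 + 121/(15*t + 90) + C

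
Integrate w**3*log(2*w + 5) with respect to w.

w**4*log(2*w + 5)/4 - w**4/16 + 5*w**3/24 - 25*w**2/32 + 125*w/32 - 625*log(2*w + 5)/64 + C

Use integration by parts with u = log(2*w + 5), dv = w**3 dw.
Then du = 2/(2*w + 5) dw and v = w**4/4.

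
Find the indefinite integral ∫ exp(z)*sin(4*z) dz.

Let I denote the integral. Integrate by parts with u = sin(4*z), dv = exp(z) dz, so v = exp(z): I = exp(z)*sin(4*z) − 4·∫ exp(z)*cos(4*z) dz.
Apply parts again with u = cos(4*z), dv = exp(z) dz: ∫ exp(z)*cos(4*z) dz = exp(z)*cos(4*z) + 4·I. Substituting back brings back I: I = exp(z)*sin(4*z) - 4*exp(z)*cos(4*z) − 16·I.
Solving for I: (1 + 16)·I equals the remaining terms, so I = (1/17)·(exp(z)*sin(4*z) - 4*exp(z)*cos(4*z)).

exp(z)*sin(4*z)/17 - 4*exp(z)*cos(4*z)/17 + C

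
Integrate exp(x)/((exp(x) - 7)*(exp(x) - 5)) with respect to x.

log(exp(x) - 7)/2 - log(exp(x) - 5)/2 + C

Let u = e^x, du = e^x dx.
The integral becomes ∫ du/((u-7)(u-5)); decompose into partial fractions.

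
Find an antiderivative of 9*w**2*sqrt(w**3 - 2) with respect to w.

Let u = w**3 - 2, so du = (3*w**2) dw.
Rewriting, the integral becomes 3·∫ √u du = 3·(2/3)u^(3/2).
Substituting back, u = w**3 - 2.

2*(w**3 - 2)**(3/2) + C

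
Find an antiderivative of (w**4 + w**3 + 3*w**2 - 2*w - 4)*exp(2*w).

(4*w**4 - 4*w**3 + 18*w**2 - 26*w - 3)*exp(2*w)/8 + C

Use integration by parts with u = w**4 + w**3 + 3*w**2 - 2*w - 4, dv = exp(2*w) dw, so v = exp(2*w)/2.
Apply parts 4 times (tabular method): alternate signs, differentiate u down to 0, integrate dv up.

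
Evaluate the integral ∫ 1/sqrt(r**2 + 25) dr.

Substitute r = 5·tan(θ), so dr = 5·sec(θ)^2 dθ and the radical becomes sqrt(r**2 + 25) = 5·sec(θ) by the Pythagorean identity.
Integrate the resulting trig expression in θ, then back-substitute tan(θ) = r/5, sec(θ) = sqrt(r**2 + 25)/5 (absorbing any constant into C).

log(r + sqrt(r**2 + 25)) + C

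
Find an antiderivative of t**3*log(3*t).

Use integration by parts with u = log(3*t), dv = t**3 dt.
Then du = 1/t dt and v = t**4/4.

t**4*(log(t) + log(3))/4 - t**4/16 + C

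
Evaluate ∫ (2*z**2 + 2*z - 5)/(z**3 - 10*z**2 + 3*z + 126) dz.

Factor the denominator: (z - 7)*(z - 6)*(z + 3).
Partial-fraction decomposition: 7/(90*(z + 3)) - 79/(9*(z - 6)) + 107/(10*(z - 7)).
Integrate each term: A/(z−a) contributes A·log|z−a|.

107*log(z - 7)/10 - 79*log(z - 6)/9 + 7*log(z + 3)/90 + C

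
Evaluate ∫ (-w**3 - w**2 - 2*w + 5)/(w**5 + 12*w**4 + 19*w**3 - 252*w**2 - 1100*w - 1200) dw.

Factor the denominator: (w - 5)*(w + 2)*(w + 4)*(w + 5)*(w + 6).
Partial-fraction decomposition: 197/(88*(w + 6)) - 23/(6*(w + 5)) + 61/(36*(w + 4)) - 13/(168*(w + 2)) - 31/(1386*(w - 5)).
Integrate each term: A/(w−a) contributes A·log|w−a|.

-31*log(w - 5)/1386 - 13*log(w + 2)/168 + 61*log(w + 4)/36 - 23*log(w + 5)/6 + 197*log(w + 6)/88 + C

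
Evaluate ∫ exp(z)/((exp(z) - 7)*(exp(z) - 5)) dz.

Let u = e^z, du = e^z dz.
The integral becomes ∫ du/((u-7)(u-5)); decompose into partial fractions.

log(exp(z) - 7)/2 - log(exp(z) - 5)/2 + C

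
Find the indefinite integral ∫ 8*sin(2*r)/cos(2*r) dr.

-4*log(cos(2*r)) + C

Let u = cos(2*r), so du = (-2*sin(2*r)) dr.
Rewriting, the integral becomes -4·∫ 1/u du = -4·log(u).
Substituting back, u = cos(2*r).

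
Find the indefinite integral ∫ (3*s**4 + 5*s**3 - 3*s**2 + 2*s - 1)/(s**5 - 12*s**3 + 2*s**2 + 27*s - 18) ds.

Factor the denominator: (s - 3)*(s - 1)**2*(s + 2)*(s + 3).
Partial-fraction decomposition: 37/(48*(s + 3)) + 1/(5*(s + 2)) - 15/(16*(s - 1)) - 1/(4*(s - 1)**2) + 89/(30*(s - 3)).
Integrate each term; A/(s−a) gives A·log|s−a|; A/(s−a)² gives −A/(s−a).

89*log(s - 3)/30 - 15*log(s - 1)/16 + log(s + 2)/5 + 37*log(s + 3)/48 + 1/(4*s - 4) + C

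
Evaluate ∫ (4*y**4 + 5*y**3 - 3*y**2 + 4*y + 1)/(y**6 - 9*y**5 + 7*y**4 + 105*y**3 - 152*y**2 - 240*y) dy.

-log(y)/240 + 3071*log(y - 5)/240 - 249001*log(y - 4)/19600 - 7*log(y + 1)/300 - 151*log(y + 3)/2352 + 1313/(140*y - 560) + C

Factor the denominator: y*(y - 5)*(y - 4)**2*(y + 1)*(y + 3).
Partial-fraction decomposition: -151/(2352*(y + 3)) - 7/(300*(y + 1)) - 249001/(19600*(y - 4)) - 1313/(140*(y - 4)**2) + 3071/(240*(y - 5)) - 1/(240*y).
Integrate each term; A/(y−a) gives A·log|y−a|; A/(y−a)² gives −A/(y−a).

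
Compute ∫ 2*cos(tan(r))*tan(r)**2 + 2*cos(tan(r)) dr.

Let u = tan(r), so du = (tan(r)**2 + 1) dr.
Rewriting, the integral becomes 2·∫ cos(u) du = 2·sin(u).
Substituting back, u = tan(r).

2*sin(tan(r)) + C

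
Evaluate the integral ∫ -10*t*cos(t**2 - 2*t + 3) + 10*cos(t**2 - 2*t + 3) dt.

Let u = t**2 - 2*t + 3, so du = (2*t - 2) dt.
Rewriting, the integral becomes -5·∫ cos(u) du = -5·sin(u).
Substituting back, u = t**2 - 2*t + 3.

-5*sin(t**2 - 2*t + 3) + C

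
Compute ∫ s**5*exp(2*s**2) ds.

Let u = s², du = 2s ds; rewrite as (1/2)∫ u^2·exp(2u) du.
Now integrate by parts 2 times.

(2*s**4 - 2*s**2 + 1)*exp(2*s**2)/8 + C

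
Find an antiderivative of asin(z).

z*asin(z) + sqrt(-z**2 + 1) + C

Use integration by parts with u = arcsin(z), dv = dz.
Then du = 1/sqrt(-z**2 + 1) dz.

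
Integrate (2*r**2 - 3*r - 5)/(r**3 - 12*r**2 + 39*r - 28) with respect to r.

Factor the denominator: (r - 7)*(r - 4)*(r - 1).
Partial-fraction decomposition: -1/(3*(r - 1)) - 5/(3*(r - 4)) + 4/(r - 7).
Integrate each term: A/(r−a) contributes A·log|r−a|.

4*log(r - 7) - 5*log(r - 4)/3 - log(r - 1)/3 + C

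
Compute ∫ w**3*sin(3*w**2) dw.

-w**2*cos(3*w**2)/6 + sin(3*w**2)/18 + C

Let u = w², du = 2w dw; rewrite as (1/2)∫ u^1·sin(3u) du.
Now integrate by parts 1 time.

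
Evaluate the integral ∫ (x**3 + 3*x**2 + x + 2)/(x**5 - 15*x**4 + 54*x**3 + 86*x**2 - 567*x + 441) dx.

Factor the denominator: (x - 7)**2*(x - 3)*(x - 1)*(x + 3).
Partial-fraction decomposition: -1/(2400*(x + 3)) - 7/(288*(x - 1)) + 59/(192*(x - 3)) - 4069/(14400*(x - 7)) + 499/(240*(x - 7)**2).
Integrate each term; A/(x−a) gives A·log|x−a|; A/(x−a)² gives −A/(x−a).

-4069*log(x - 7)/14400 + 59*log(x - 3)/192 - 7*log(x - 1)/288 - log(x + 3)/2400 - 499/(240*x - 1680) + C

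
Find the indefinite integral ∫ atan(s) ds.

Use integration by parts with u = arctan(s), dv = ds.
Then du = 1/(s**2 + 1) ds.

s*atan(s) - log(s**2 + 1)/2 + C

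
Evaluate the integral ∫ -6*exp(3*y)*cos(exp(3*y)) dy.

-2*sin(exp(3*y)) + C

Let u = exp(3*y), so du = (3*exp(3*y)) dy.
Rewriting, the integral becomes -2·∫ cos(u) du = -2·sin(u).
Substituting back, u = exp(3*y).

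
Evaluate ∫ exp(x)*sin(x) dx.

Let I denote the integral. Integrate by parts with u = sin(x), dv = exp(x) dx, so v = exp(x): I = exp(x)*sin(x) − ∫ exp(x)*cos(x) dx.
Apply parts again with u = cos(x), dv = exp(x) dx: ∫ exp(x)*cos(x) dx = exp(x)*cos(x) + I. Substituting back brings back I: I = exp(x)*sin(x) - exp(x)*cos(x) − I.
Solving for I: (1 + 1)·I equals the remaining terms, so I = (1/2)·(exp(x)*sin(x) - exp(x)*cos(x)).

exp(x)*sin(x)/2 - exp(x)*cos(x)/2 + C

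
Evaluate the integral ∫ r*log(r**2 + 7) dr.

Let u = r**2 + 7, so du = (2*r) dr.
The integral becomes (1/2)·∫ log(u) du; integrate by parts with u′=log(u), dv′=du.

r**2*log(r**2 + 7)/2 - r**2/2 + 7*log(r**2 + 7)/2 + C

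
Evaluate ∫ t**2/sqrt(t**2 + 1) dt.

Substitute t = tan(θ), so dt = sec(θ)^2 dθ and the radical becomes sqrt(t**2 + 1) = sec(θ) by the Pythagorean identity.
Integrate the resulting trig expression in θ, then back-substitute tan(θ) = t, sec(θ) = sqrt(t**2 + 1) (absorbing any constant into C).

t*sqrt(t**2 + 1)/2 - log(t + sqrt(t**2 + 1))/2 + C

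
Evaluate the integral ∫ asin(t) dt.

t*asin(t) + sqrt(-t**2 + 1) + C

Use integration by parts with u = arcsin(t), dv = dt.
Then du = 1/sqrt(-t**2 + 1) dt.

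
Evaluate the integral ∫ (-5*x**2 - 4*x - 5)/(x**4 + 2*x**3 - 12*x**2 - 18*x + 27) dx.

-31*log(x - 3)/36 + 7*log(x - 1)/16 + 61*log(x + 3)/144 + 19/(12*x + 36) + C

Factor the denominator: (x - 3)*(x - 1)*(x + 3)**2.
Partial-fraction decomposition: 61/(144*(x + 3)) - 19/(12*(x + 3)**2) + 7/(16*(x - 1)) - 31/(36*(x - 3)).
Integrate each term; A/(x−a) gives A·log|x−a|; A/(x−a)² gives −A/(x−a).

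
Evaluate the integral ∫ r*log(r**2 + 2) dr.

r**2*log(r**2 + 2)/2 - r**2/2 + log(r**2 + 2) + C

Let u = r**2 + 2, so du = (2*r) dr.
The integral becomes (1/2)·∫ log(u) du; integrate by parts with u′=log(u), dv′=du.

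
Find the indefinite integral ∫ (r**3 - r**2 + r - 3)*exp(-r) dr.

(-r**3 - 2*r**2 - 5*r - 2)*exp(-r) + C

Use integration by parts with u = r**3 - r**2 + r - 3, dv = exp(-r) dr, so v = -exp(-r).
Apply parts 3 times (tabular method): alternate signs, differentiate u down to 0, integrate dv up.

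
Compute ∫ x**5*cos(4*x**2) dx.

Let u = x², du = 2x dx; rewrite as (1/2)∫ u^2·cos(4u) du.
Now integrate by parts 2 times.

x**4*sin(4*x**2)/8 + x**2*cos(4*x**2)/16 - sin(4*x**2)/64 + C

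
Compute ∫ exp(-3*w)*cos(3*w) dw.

exp(-3*w)*sin(3*w)/6 - exp(-3*w)*cos(3*w)/6 + C

Let I denote the integral. Integrate by parts with u = cos(3*w), dv = exp(-3*w) dw, so v = -exp(-3*w)/3: I = -exp(-3*w)*cos(3*w)/3 − ∫ exp(-3*w)*sin(3*w) dw.
Apply parts again with u = sin(3*w), dv = exp(-3*w) dw: ∫ exp(-3*w)*sin(3*w) dw = -exp(-3*w)*sin(3*w)/3 + I. Substituting back brings back I: I = exp(-3*w)*sin(3*w)/3 - exp(-3*w)*cos(3*w)/3 − I.
Solving for I: (1 + 1)·I equals the remaining terms, so I = (1/2)·(exp(-3*w)*sin(3*w)/3 - exp(-3*w)*cos(3*w)/3).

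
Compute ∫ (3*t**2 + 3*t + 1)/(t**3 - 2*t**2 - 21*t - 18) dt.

127*log(t - 6)/63 - log(t + 1)/14 + 19*log(t + 3)/18 + C

Factor the denominator: (t - 6)*(t + 1)*(t + 3).
Partial-fraction decomposition: 19/(18*(t + 3)) - 1/(14*(t + 1)) + 127/(63*(t - 6)).
Integrate each term: A/(t−a) contributes A·log|t−a|.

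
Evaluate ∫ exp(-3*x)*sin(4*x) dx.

-3*exp(-3*x)*sin(4*x)/25 - 4*exp(-3*x)*cos(4*x)/25 + C

Let I denote the integral. Integrate by parts with u = sin(4*x), dv = exp(-3*x) dx, so v = -exp(-3*x)/3: I = -exp(-3*x)*sin(4*x)/3 + (4/3)·∫ exp(-3*x)*cos(4*x) dx.
Apply parts again with u = cos(4*x), dv = exp(-3*x) dx: ∫ exp(-3*x)*cos(4*x) dx = -exp(-3*x)*cos(4*x)/3 − (4/3)·I. Substituting back brings back I: I = -exp(-3*x)*sin(4*x)/3 - 4*exp(-3*x)*cos(4*x)/9 − (16/9)·I.
Solving for I: (1 + 16/9)·I equals the remaining terms, so I = (9/25)·(-exp(-3*x)*sin(4*x)/3 - 4*exp(-3*x)*cos(4*x)/9).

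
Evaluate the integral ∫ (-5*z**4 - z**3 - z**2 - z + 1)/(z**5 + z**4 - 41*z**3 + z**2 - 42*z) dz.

Factor the denominator: z*(z - 6)*(z + 7)*(z**2 + 1).
Partial-fraction decomposition: -3*(43*z - 1)/(1850*(z**2 + 1)) - 11703/(4550*(z + 7)) - 6737/(2886*(z - 6)) - 1/(42*z).
Integrate each term; A/(z−a) gives A·log|z−a|; the (Bz+D)/(z²+p²) term gives a log and an atan.

-log(z)/42 - 6737*log(z - 6)/2886 - 11703*log(z + 7)/4550 - 129*log(z**2 + 1)/3700 + 3*atan(z)/1850 + C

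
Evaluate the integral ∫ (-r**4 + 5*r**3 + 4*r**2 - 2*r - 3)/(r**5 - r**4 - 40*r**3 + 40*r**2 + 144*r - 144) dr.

-29*log(r - 6)/640 - 33*log(r - 2)/128 + log(r - 1)/35 + 13*log(r + 2)/128 - 741*log(r + 6)/896 + C

Factor the denominator: (r - 6)*(r - 2)*(r - 1)*(r + 2)*(r + 6).
Partial-fraction decomposition: -741/(896*(r + 6)) + 13/(128*(r + 2)) + 1/(35*(r - 1)) - 33/(128*(r - 2)) - 29/(640*(r - 6)).
Integrate each term: A/(r−a) contributes A·log|r−a|.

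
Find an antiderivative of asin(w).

w*asin(w) + sqrt(-w**2 + 1) + C

Use integration by parts with u = arcsin(w), dv = dw.
Then du = 1/sqrt(-w**2 + 1) dw.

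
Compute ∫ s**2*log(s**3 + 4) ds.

Let u = s**3 + 4, so du = (3*s**2) ds.
The integral becomes (1/3)·∫ log(u) du; integrate by parts with u′=log(u), dv′=du.

s**3*log(s**3 + 4)/3 - s**3/3 + 4*log(s**3 + 4)/3 + C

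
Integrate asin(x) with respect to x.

Use integration by parts with u = arcsin(x), dv = dx.
Then du = 1/sqrt(-x**2 + 1) dx.

x*asin(x) + sqrt(-x**2 + 1) + C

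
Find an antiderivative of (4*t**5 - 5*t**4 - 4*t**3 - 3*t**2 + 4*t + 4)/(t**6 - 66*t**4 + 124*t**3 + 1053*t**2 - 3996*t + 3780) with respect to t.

Factor the denominator: (t - 5)*(t - 3)**2*(t - 2)*(t + 6)*(t + 7).
Partial-fraction decomposition: 4877/(675*(t + 7)) - 4606/(891*(t + 6)) - 2/(27*(t - 2)) - 14387/(4050*(t - 3)) - 112/(45*(t - 3)**2) + 1103/(198*(t - 5)).
Integrate each term; A/(t−a) gives A·log|t−a|; A/(t−a)² gives −A/(t−a).

1103*log(t - 5)/198 - 14387*log(t - 3)/4050 - 2*log(t - 2)/27 - 4606*log(t + 6)/891 + 4877*log(t + 7)/675 + 112/(45*t - 135) + C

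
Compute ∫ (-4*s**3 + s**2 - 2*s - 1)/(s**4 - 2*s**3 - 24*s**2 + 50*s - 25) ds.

-243*log(s - 5)/80 + 25*log(s - 1)/48 - 89*log(s + 5)/60 - 1/(4*s - 4) + C

Factor the denominator: (s - 5)*(s - 1)**2*(s + 5).
Partial-fraction decomposition: -89/(60*(s + 5)) + 25/(48*(s - 1)) + 1/(4*(s - 1)**2) - 243/(80*(s - 5)).
Integrate each term; A/(s−a) gives A·log|s−a|; A/(s−a)² gives −A/(s−a).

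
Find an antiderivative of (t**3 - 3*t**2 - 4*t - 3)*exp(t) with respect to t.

(t**3 - 6*t**2 + 8*t - 11)*exp(t) + C

Use integration by parts with u = t**3 - 3*t**2 - 4*t - 3, dv = exp(t) dt, so v = exp(t).
Apply parts 3 times (tabular method): alternate signs, differentiate u down to 0, integrate dv up.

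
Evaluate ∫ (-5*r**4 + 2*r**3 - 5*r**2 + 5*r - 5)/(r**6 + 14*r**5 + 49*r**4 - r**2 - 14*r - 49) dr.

-log(r - 1)/32 + 11*log(r + 1)/72 - 14171*log(r + 7)/180000 - 107*log(r**2 + 1)/5000 + 99*atan(r)/2500 + 811/(150*r + 1050) + C

Factor the denominator: (r - 1)*(r + 1)*(r + 7)**2*(r**2 + 1).
Partial-fraction decomposition: -(107*r - 99)/(2500*(r**2 + 1)) - 14171/(180000*(r + 7)) - 811/(150*(r + 7)**2) + 11/(72*(r + 1)) - 1/(32*(r - 1)).
Integrate each term; A/(r−a) gives A·log|r−a|; the (Br+D)/(r²+p²) term gives a log and an atan.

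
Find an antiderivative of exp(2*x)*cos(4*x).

Let I denote the integral. Integrate by parts with u = cos(4*x), dv = exp(2*x) dx, so v = exp(2*x)/2: I = exp(2*x)*cos(4*x)/2 + 2·∫ exp(2*x)*sin(4*x) dx.
Apply parts again with u = sin(4*x), dv = exp(2*x) dx: ∫ exp(2*x)*sin(4*x) dx = exp(2*x)*sin(4*x)/2 − 2·I. Substituting back brings back I: I = exp(2*x)*sin(4*x) + exp(2*x)*cos(4*x)/2 − 4·I.
Solving for I: (1 + 4)·I equals the remaining terms, so I = (1/5)·(exp(2*x)*sin(4*x) + exp(2*x)*cos(4*x)/2).

exp(2*x)*sin(4*x)/5 + exp(2*x)*cos(4*x)/10 + C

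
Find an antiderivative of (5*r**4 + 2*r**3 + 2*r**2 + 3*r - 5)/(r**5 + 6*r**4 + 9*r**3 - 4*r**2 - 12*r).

5*log(r)/12 + 7*log(r - 1)/36 - 907*log(r + 2)/36 + 355*log(r + 3)/12 - 61/(6*r + 12) + C

Factor the denominator: r*(r - 1)*(r + 2)**2*(r + 3).
Partial-fraction decomposition: 355/(12*(r + 3)) - 907/(36*(r + 2)) + 61/(6*(r + 2)**2) + 7/(36*(r - 1)) + 5/(12*r).
Integrate each term; A/(r−a) gives A·log|r−a|; A/(r−a)² gives −A/(r−a).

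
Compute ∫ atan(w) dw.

Use integration by parts with u = arctan(w), dv = dw.
Then du = 1/(w**2 + 1) dw.

w*atan(w) - log(w**2 + 1)/2 + C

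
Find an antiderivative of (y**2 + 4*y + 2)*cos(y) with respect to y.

Use integration by parts with u = y**2 + 4*y + 2, dv = cos(y) dy, so v = sin(y).
Apply parts 2 times (tabular method): alternate signs, differentiate u down to 0, integrate dv up.

y**2*sin(y) + 4*y*sin(y) + 2*y*cos(y) + 4*cos(y) + C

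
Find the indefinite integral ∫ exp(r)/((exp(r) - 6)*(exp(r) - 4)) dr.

Let u = e^r, du = e^r dr.
The integral becomes ∫ du/((u-4)(u-6)); decompose into partial fractions.

log(exp(r) - 6)/2 - log(exp(r) - 4)/2 + C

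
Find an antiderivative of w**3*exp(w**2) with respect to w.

(w**2 - 1)*exp(w**2)/2 + C

Let u = w², du = 2w dw; rewrite as (1/2)∫ u^1·exp(1u) du.
Now integrate by parts 1 time.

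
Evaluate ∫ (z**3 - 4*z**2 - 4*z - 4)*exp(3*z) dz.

(9*z**3 - 45*z**2 - 6*z - 34)*exp(3*z)/27 + C

Use integration by parts with u = z**3 - 4*z**2 - 4*z - 4, dv = exp(3*z) dz, so v = exp(3*z)/3.
Apply parts 3 times (tabular method): alternate signs, differentiate u down to 0, integrate dv up.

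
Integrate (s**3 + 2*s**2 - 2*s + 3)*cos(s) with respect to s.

s**3*sin(s) + 2*s**2*sin(s) + 3*s**2*cos(s) - 8*s*sin(s) + 4*s*cos(s) - sin(s) - 8*cos(s) + C

Use integration by parts with u = s**3 + 2*s**2 - 2*s + 3, dv = cos(s) ds, so v = sin(s).
Apply parts 3 times (tabular method): alternate signs, differentiate u down to 0, integrate dv up.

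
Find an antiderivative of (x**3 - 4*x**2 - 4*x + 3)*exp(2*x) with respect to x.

Use integration by parts with u = x**3 - 4*x**2 - 4*x + 3, dv = exp(2*x) dx, so v = exp(2*x)/2.
Apply parts 3 times (tabular method): alternate signs, differentiate u down to 0, integrate dv up.

(4*x**3 - 22*x**2 + 6*x + 9)*exp(2*x)/8 + C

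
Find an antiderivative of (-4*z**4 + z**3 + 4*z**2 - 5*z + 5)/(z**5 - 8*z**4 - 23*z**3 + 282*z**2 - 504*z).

-5*log(z)/504 - 9095*log(z - 7)/1092 + 911*log(z - 4)/120 - 271*log(z - 3)/108 - 5221*log(z + 6)/7020 + C

Factor the denominator: z*(z - 7)*(z - 4)*(z - 3)*(z + 6).
Partial-fraction decomposition: -5221/(7020*(z + 6)) - 271/(108*(z - 3)) + 911/(120*(z - 4)) - 9095/(1092*(z - 7)) - 5/(504*z).
Integrate each term: A/(z−a) contributes A·log|z−a|.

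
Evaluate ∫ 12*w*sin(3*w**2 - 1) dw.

-2*cos(3*w**2 - 1) + C

Let u = 3*w**2 - 1, so du = (6*w) dw.
Rewriting, the integral becomes 2·∫ sin(u) du = 2·-cos(u).
Substituting back, u = 3*w**2 - 1.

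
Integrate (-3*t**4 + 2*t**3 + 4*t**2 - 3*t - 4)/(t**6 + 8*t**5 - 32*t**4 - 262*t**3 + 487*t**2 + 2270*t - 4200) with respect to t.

Factor the denominator: (t - 4)*(t - 3)*(t - 2)*(t + 5)**2*(t + 7).
Partial-fraction decomposition: 1919/(990*(t + 7)) - 466391/(254016*(t + 5)) + 1007/(504*(t + 5)**2) - 13/(441*(t - 2)) + 83/(320*(t - 3)) - 296/(891*(t - 4)).
Integrate each term; A/(t−a) gives A·log|t−a|; A/(t−a)² gives −A/(t−a).

-296*log(t - 4)/891 + 83*log(t - 3)/320 - 13*log(t - 2)/441 - 466391*log(t + 5)/254016 + 1919*log(t + 7)/990 - 1007/(504*t + 2520) + C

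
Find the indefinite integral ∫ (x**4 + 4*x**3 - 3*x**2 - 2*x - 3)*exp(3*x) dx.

Use integration by parts with u = x**4 + 4*x**3 - 3*x**2 - 2*x - 3, dv = exp(3*x) dx, so v = exp(3*x)/3.
Apply parts 4 times (tabular method): alternate signs, differentiate u down to 0, integrate dv up.

(27*x**4 + 72*x**3 - 153*x**2 + 48*x - 97)*exp(3*x)/81 + C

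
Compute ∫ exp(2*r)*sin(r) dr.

Let I denote the integral. Integrate by parts with u = sin(r), dv = exp(2*r) dr, so v = exp(2*r)/2: I = exp(2*r)*sin(r)/2 − (1/2)·∫ exp(2*r)*cos(r) dr.
Apply parts again with u = cos(r), dv = exp(2*r) dr: ∫ exp(2*r)*cos(r) dr = exp(2*r)*cos(r)/2 + (1/2)·I. Substituting back brings back I: I = exp(2*r)*sin(r)/2 - exp(2*r)*cos(r)/4 − (1/4)·I.
Solving for I: (1 + 1/4)·I equals the remaining terms, so I = (4/5)·(exp(2*r)*sin(r)/2 - exp(2*r)*cos(r)/4).

2*exp(2*r)*sin(r)/5 - exp(2*r)*cos(r)/5 + C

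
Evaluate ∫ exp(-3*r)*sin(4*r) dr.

-3*exp(-3*r)*sin(4*r)/25 - 4*exp(-3*r)*cos(4*r)/25 + C

Let I denote the integral. Integrate by parts with u = sin(4*r), dv = exp(-3*r) dr, so v = -exp(-3*r)/3: I = -exp(-3*r)*sin(4*r)/3 + (4/3)·∫ exp(-3*r)*cos(4*r) dr.
Apply parts again with u = cos(4*r), dv = exp(-3*r) dr: ∫ exp(-3*r)*cos(4*r) dr = -exp(-3*r)*cos(4*r)/3 − (4/3)·I. Substituting back brings back I: I = -exp(-3*r)*sin(4*r)/3 - 4*exp(-3*r)*cos(4*r)/9 − (16/9)·I.
Solving for I: (1 + 16/9)·I equals the remaining terms, so I = (9/25)·(-exp(-3*r)*sin(4*r)/3 - 4*exp(-3*r)*cos(4*r)/9).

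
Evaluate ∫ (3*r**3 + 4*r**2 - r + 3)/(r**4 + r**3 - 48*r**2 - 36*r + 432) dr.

263*log(r - 6)/120 - 13*log(r - 3)/21 - 121*log(r + 4)/140 + 55*log(r + 6)/24 + C

Factor the denominator: (r - 6)*(r - 3)*(r + 4)*(r + 6).
Partial-fraction decomposition: 55/(24*(r + 6)) - 121/(140*(r + 4)) - 13/(21*(r - 3)) + 263/(120*(r - 6)).
Integrate each term: A/(r−a) contributes A·log|r−a|.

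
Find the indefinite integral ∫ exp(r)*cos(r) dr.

Let I denote the integral. Integrate by parts with u = cos(r), dv = exp(r) dr, so v = exp(r): I = exp(r)*cos(r) + ∫ exp(r)*sin(r) dr.
Apply parts again with u = sin(r), dv = exp(r) dr: ∫ exp(r)*sin(r) dr = exp(r)*sin(r) − I. Substituting back brings back I: I = exp(r)*sin(r) + exp(r)*cos(r) − I.
Solving for I: (1 + 1)·I equals the remaining terms, so I = (1/2)·(exp(r)*sin(r) + exp(r)*cos(r)).

exp(r)*sin(r)/2 + exp(r)*cos(r)/2 + C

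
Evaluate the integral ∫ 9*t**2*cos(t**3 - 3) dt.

Let u = t**3 - 3, so du = (3*t**2) dt.
Rewriting, the integral becomes 3·∫ cos(u) du = 3·sin(u).
Substituting back, u = t**3 - 3.

3*sin(t**3 - 3) + C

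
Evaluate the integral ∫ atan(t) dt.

Use integration by parts with u = arctan(t), dv = dt.
Then du = 1/(t**2 + 1) dt.

t*atan(t) - log(t**2 + 1)/2 + C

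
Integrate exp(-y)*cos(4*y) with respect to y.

Let I denote the integral. Integrate by parts with u = cos(4*y), dv = exp(-y) dy, so v = -exp(-y): I = -exp(-y)*cos(4*y) − 4·∫ exp(-y)*sin(4*y) dy.
Apply parts again with u = sin(4*y), dv = exp(-y) dy: ∫ exp(-y)*sin(4*y) dy = -exp(-y)*sin(4*y) + 4·I. Substituting back brings back I: I = 4*exp(-y)*sin(4*y) - exp(-y)*cos(4*y) − 16·I.
Solving for I: (1 + 16)·I equals the remaining terms, so I = (1/17)·(4*exp(-y)*sin(4*y) - exp(-y)*cos(4*y)).

4*exp(-y)*sin(4*y)/17 - exp(-y)*cos(4*y)/17 + C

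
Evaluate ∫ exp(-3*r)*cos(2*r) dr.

Let I denote the integral. Integrate by parts with u = cos(2*r), dv = exp(-3*r) dr, so v = -exp(-3*r)/3: I = -exp(-3*r)*cos(2*r)/3 − (2/3)·∫ exp(-3*r)*sin(2*r) dr.
Apply parts again with u = sin(2*r), dv = exp(-3*r) dr: ∫ exp(-3*r)*sin(2*r) dr = -exp(-3*r)*sin(2*r)/3 + (2/3)·I. Substituting back brings back I: I = 2*exp(-3*r)*sin(2*r)/9 - exp(-3*r)*cos(2*r)/3 − (4/9)·I.
Solving for I: (1 + 4/9)·I equals the remaining terms, so I = (9/13)·(2*exp(-3*r)*sin(2*r)/9 - exp(-3*r)*cos(2*r)/3).

2*exp(-3*r)*sin(2*r)/13 - 3*exp(-3*r)*cos(2*r)/13 + C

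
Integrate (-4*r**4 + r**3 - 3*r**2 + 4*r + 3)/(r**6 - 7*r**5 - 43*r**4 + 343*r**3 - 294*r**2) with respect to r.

-5*log(r)/196 - 9377*log(r - 7)/4116 + 561*log(r - 6)/260 + log(r - 1)/240 + 10119*log(r + 7)/71344 + 1/(98*r) + C

Factor the denominator: r**2*(r - 7)*(r - 6)*(r - 1)*(r + 7).
Partial-fraction decomposition: 10119/(71344*(r + 7)) + 1/(240*(r - 1)) + 561/(260*(r - 6)) - 9377/(4116*(r - 7)) - 5/(196*r) - 1/(98*r**2).
Integrate each term; A/(r−a) gives A·log|r−a|; A/(r−a)² gives −A/(r−a).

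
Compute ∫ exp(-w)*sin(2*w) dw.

Let I denote the integral. Integrate by parts with u = sin(2*w), dv = exp(-w) dw, so v = -exp(-w): I = -exp(-w)*sin(2*w) + 2·∫ exp(-w)*cos(2*w) dw.
Apply parts again with u = cos(2*w), dv = exp(-w) dw: ∫ exp(-w)*cos(2*w) dw = -exp(-w)*cos(2*w) − 2·I. Substituting back brings back I: I = -exp(-w)*sin(2*w) - 2*exp(-w)*cos(2*w) − 4·I.
Solving for I: (1 + 4)·I equals the remaining terms, so I = (1/5)·(-exp(-w)*sin(2*w) - 2*exp(-w)*cos(2*w)).

-exp(-w)*sin(2*w)/5 - 2*exp(-w)*cos(2*w)/5 + C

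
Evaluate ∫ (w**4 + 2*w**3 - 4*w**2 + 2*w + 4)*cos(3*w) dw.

w**4*sin(3*w)/3 + 2*w**3*sin(3*w)/3 + 4*w**3*cos(3*w)/9 - 16*w**2*sin(3*w)/9 + 2*w**2*cos(3*w)/3 + 2*w*sin(3*w)/9 - 32*w*cos(3*w)/27 + 140*sin(3*w)/81 + 2*cos(3*w)/27 + C

Use integration by parts with u = w**4 + 2*w**3 - 4*w**2 + 2*w + 4, dv = cos(3*w) dw, so v = sin(3*w)/3.
Apply parts 4 times (tabular method): alternate signs, differentiate u down to 0, integrate dv up.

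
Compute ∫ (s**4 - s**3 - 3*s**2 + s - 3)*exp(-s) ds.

Use integration by parts with u = s**4 - s**3 - 3*s**2 + s - 3, dv = exp(-s) ds, so v = -exp(-s).
Apply parts 4 times (tabular method): alternate signs, differentiate u down to 0, integrate dv up.

(-s**4 - 3*s**3 - 6*s**2 - 13*s - 10)*exp(-s) + C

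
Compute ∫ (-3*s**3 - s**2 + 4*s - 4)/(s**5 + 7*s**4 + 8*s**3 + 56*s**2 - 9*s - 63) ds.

Factor the denominator: (s - 1)*(s + 1)*(s + 7)*(s**2 + 9).
Partial-fraction decomposition: -(106*s + 157)/(290*(s**2 + 9)) + 79/(232*(s + 7)) + 1/(20*(s + 1)) - 1/(40*(s - 1)).
Integrate each term; A/(s−a) gives A·log|s−a|; the (Bs+D)/(s²+p²) term gives a log and an atan.

-log(s - 1)/40 + log(s + 1)/20 + 79*log(s + 7)/232 - 53*log(s**2 + 9)/290 - 157*atan(s/3)/870 + C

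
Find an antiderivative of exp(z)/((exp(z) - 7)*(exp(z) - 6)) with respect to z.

Let u = e^z, du = e^z dz.
The integral becomes ∫ du/((u-6)(u-7)); decompose into partial fractions.

log(exp(z) - 7) - log(exp(z) - 6) + C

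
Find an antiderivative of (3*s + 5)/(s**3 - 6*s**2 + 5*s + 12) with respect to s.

Factor the denominator: (s - 4)*(s - 3)*(s + 1).
Partial-fraction decomposition: 1/(10*(s + 1)) - 7/(2*(s - 3)) + 17/(5*(s - 4)).
Integrate each term: A/(s−a) contributes A·log|s−a|.

17*log(s - 4)/5 - 7*log(s - 3)/2 + log(s + 1)/10 + C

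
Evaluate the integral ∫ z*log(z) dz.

z**2*log(z)/2 - z**2/4 + C

Use integration by parts with u = log(z), dv = z dz.
Then du = 1/z dz and v = z**2/2.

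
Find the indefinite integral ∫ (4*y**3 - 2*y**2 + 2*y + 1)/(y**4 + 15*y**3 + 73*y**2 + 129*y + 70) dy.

-7*log(y + 1)/24 + 43*log(y + 2)/15 - 559*log(y + 5)/24 + 1483*log(y + 7)/60 + C

Factor the denominator: (y + 1)*(y + 2)*(y + 5)*(y + 7).
Partial-fraction decomposition: 1483/(60*(y + 7)) - 559/(24*(y + 5)) + 43/(15*(y + 2)) - 7/(24*(y + 1)).
Integrate each term: A/(y−a) contributes A·log|y−a|.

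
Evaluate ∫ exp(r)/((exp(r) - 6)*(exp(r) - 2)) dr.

Let u = e^r, du = e^r dr.
The integral becomes ∫ du/((u-2)(u-6)); decompose into partial fractions.

log(exp(r) - 6)/4 - log(exp(r) - 2)/4 + C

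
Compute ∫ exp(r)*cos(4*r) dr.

4*exp(r)*sin(4*r)/17 + exp(r)*cos(4*r)/17 + C

Let I denote the integral. Integrate by parts with u = cos(4*r), dv = exp(r) dr, so v = exp(r): I = exp(r)*cos(4*r) + 4·∫ exp(r)*sin(4*r) dr.
Apply parts again with u = sin(4*r), dv = exp(r) dr: ∫ exp(r)*sin(4*r) dr = exp(r)*sin(4*r) − 4·I. Substituting back brings back I: I = 4*exp(r)*sin(4*r) + exp(r)*cos(4*r) − 16·I.
Solving for I: (1 + 16)·I equals the remaining terms, so I = (1/17)·(4*exp(r)*sin(4*r) + exp(r)*cos(4*r)).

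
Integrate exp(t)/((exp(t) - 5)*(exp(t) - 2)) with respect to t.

log(exp(t) - 5)/3 - log(exp(t) - 2)/3 + C

Let u = e^t, du = e^t dt.
The integral becomes ∫ du/((u-5)(u-2)); decompose into partial fractions.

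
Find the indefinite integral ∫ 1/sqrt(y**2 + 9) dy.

log(y + sqrt(y**2 + 9)) + C

Substitute y = 3·tan(θ), so dy = 3·sec(θ)^2 dθ and the radical becomes sqrt(y**2 + 9) = 3·sec(θ) by the Pythagorean identity.
Integrate the resulting trig expression in θ, then back-substitute tan(θ) = y/3, sec(θ) = sqrt(y**2 + 9)/3 (absorbing any constant into C).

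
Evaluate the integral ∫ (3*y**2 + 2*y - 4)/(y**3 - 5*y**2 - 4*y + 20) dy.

27*log(y - 5)/7 - log(y - 2) + log(y + 2)/7 + C

Factor the denominator: (y - 5)*(y - 2)*(y + 2).
Partial-fraction decomposition: 1/(7*(y + 2)) - 1/(y - 2) + 27/(7*(y - 5)).
Integrate each term: A/(y−a) contributes A·log|y−a|.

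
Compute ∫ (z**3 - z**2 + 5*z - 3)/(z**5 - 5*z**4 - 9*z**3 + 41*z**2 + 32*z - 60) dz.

Factor the denominator: (z - 5)*(z - 3)*(z - 1)*(z + 2)**2.
Partial-fraction decomposition: -86/(2205*(z + 2)) + 5/(21*(z + 2)**2) + 1/(36*(z - 1)) - 3/(10*(z - 3)) + 61/(196*(z - 5)).
Integrate each term; A/(z−a) gives A·log|z−a|; A/(z−a)² gives −A/(z−a).

61*log(z - 5)/196 - 3*log(z - 3)/10 + log(z - 1)/36 - 86*log(z + 2)/2205 - 5/(21*z + 42) + C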